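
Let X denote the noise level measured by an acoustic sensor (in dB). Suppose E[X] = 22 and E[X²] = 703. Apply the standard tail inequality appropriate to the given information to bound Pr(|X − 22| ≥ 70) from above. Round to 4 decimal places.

The first two moments determine the variance, so Chebyshev's inequality is the sharpest standard bound available.
Var(X) = E[X²] − (E[X])² = 703 − 484 = 219.
Chebyshev's inequality: Pr(|X − μ| ≥ t) ≤ Var(X)/t² = 219/4900 = 0.0447.

0.0447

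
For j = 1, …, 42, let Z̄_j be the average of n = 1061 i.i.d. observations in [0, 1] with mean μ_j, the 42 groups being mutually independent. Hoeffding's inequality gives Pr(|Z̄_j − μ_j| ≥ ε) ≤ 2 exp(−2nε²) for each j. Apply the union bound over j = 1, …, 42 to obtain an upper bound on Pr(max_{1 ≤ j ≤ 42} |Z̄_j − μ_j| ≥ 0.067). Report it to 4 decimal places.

0.0061

Per-experiment Hoeffding bound: 2·exp(−2·1061·0.067²) = 2·exp(−9.52566) = 0.00014591.
Union bound over 42 events: 42·0.00014591 = 0.00613.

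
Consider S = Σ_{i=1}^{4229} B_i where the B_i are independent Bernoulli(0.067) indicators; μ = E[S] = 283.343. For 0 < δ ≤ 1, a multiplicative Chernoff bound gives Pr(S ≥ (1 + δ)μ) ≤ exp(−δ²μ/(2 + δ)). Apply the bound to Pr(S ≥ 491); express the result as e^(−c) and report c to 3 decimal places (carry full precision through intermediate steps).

55.688

Write 491 = (1 + δ)μ, so δ = 491/283.343 − 1 = 0.7328821…
Then the exponent is δ²μ/(2 + δ) = (491 − μ)² / (μ·(2 + δ)) = 55.687763.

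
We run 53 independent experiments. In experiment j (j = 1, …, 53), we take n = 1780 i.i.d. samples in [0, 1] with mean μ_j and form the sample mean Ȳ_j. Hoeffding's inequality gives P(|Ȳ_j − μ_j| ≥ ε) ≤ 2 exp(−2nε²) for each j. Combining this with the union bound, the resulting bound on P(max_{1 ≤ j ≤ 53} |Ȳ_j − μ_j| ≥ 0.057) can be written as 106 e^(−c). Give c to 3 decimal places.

Union bound over the 53 events: P(max_{1 ≤ j ≤ 53} |Ȳ_j − μ_j| ≥ 0.057) ≤ 53·2·exp(−2nε²) = 106 exp(−2·1780·0.057²).
So c = 2·1780·0.057² = 11.5664.

11.566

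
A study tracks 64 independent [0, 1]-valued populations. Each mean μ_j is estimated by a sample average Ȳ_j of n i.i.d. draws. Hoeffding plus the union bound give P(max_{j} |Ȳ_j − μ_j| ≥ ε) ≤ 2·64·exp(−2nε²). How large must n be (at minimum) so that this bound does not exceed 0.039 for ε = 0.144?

196

Need 2·64·exp(−2nε²) ≤ 0.039, i.e. exp(−2nε²) ≤ 0.039/128.
So 2nε² ≥ ln(128/0.039) = 8.096224.
Hence n ≥ 8.096224/(2·0.144²) = 195.221.
The smallest integer n is 196.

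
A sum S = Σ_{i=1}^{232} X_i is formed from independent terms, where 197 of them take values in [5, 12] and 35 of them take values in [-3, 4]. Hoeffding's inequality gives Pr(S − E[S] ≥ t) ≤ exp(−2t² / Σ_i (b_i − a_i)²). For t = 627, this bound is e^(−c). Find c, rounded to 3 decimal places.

69.164

Σ(b_i − a_i)² = 197·7² + 35·7² = 11368.
c = 2t² / 11368 = 2·627² / 11368 = 69.1641.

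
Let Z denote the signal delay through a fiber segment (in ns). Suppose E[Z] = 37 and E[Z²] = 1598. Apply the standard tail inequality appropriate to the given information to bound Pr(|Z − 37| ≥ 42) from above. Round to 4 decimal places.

The first two moments determine the variance, so Chebyshev's inequality is the sharpest standard bound available.
Var(Z) = E[Z²] − (E[Z])² = 1598 − 1369 = 229.
Chebyshev's inequality: Pr(|Z − μ| ≥ t) ≤ Var(Z)/t² = 229/1764 = 0.1298.

0.1298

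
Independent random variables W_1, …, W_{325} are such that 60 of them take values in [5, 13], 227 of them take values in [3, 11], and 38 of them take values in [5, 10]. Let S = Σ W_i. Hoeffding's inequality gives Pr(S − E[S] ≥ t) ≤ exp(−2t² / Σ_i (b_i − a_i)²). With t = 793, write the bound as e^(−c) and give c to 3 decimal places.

Σ(b_i − a_i)² = 60·8² + 227·8² + 38·5² = 19318.
c = 2t² / 19318 = 2·793² / 19318 = 65.1050.

65.105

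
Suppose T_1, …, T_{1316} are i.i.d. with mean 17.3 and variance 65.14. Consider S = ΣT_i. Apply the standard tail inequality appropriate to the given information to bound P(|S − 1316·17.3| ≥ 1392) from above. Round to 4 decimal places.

With mean and variance of each term known, Chebyshev's inequality bounds the deviation of the sum (or sample mean).
Var(S) = n·Var(T_i) = 1316·65.14 = 85724.24.
Chebyshev: P(|S − 1316·17.3| ≥ 1392) ≤ Var(S)/1392² = 85724.24/1937664 = 0.0442.

0.0442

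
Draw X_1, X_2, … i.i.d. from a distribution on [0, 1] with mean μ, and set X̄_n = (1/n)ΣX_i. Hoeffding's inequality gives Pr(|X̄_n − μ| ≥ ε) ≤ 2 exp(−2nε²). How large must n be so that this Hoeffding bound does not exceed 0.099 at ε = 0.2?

38

Require 2·exp(−2nε²) ≤ 0.099, i.e. 2nε² ≥ ln(2/0.099) = 3.005783.
So n ≥ 3.005783 / (2·0.2²) = 37.572.
The smallest integer n is 38.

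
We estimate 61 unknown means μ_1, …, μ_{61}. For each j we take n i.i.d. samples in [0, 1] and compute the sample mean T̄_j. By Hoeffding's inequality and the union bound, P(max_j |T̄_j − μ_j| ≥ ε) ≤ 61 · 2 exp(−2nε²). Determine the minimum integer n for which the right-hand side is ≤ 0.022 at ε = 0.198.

Need 2·61·exp(−2nε²) ≤ 0.022, i.e. exp(−2nε²) ≤ 0.022/122.
So 2nε² ≥ ln(122/0.022) = 8.620734.
Hence n ≥ 8.620734/(2·0.198²) = 109.947.
The smallest integer n is 110.

110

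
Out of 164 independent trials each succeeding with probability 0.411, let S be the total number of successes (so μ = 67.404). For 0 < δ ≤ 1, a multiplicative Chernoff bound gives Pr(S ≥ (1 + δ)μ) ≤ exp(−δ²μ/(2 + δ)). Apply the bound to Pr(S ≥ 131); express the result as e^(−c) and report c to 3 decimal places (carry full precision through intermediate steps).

Write 131 = (1 + δ)μ, so δ = 131/67.404 − 1 = 0.9435048…
Then the exponent is δ²μ/(2 + δ) = (131 − μ)² / (μ·(2 + δ)) = 20.384928.

20.385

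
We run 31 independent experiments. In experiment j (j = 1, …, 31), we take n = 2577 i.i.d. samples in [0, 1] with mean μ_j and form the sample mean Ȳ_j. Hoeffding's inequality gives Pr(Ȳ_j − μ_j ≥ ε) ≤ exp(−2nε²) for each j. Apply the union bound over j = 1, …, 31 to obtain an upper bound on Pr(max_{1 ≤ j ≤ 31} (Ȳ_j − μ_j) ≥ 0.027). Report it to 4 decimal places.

Per-experiment Hoeffding bound: exp(−2·2577·0.027²) = exp(−3.75727) = 0.023347.
Union bound over 31 events: 31·0.023347 = 0.72377.

0.7238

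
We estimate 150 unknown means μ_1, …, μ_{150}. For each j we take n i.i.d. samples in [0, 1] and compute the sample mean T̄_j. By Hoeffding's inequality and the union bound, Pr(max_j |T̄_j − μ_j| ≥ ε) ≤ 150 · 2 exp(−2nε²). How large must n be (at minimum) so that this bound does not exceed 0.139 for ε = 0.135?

211

Need 2·150·exp(−2nε²) ≤ 0.139, i.e. exp(−2nε²) ≤ 0.139/300.
So 2nε² ≥ ln(300/0.139) = 7.677064.
Hence n ≥ 7.677064/(2·0.135²) = 210.619.
The smallest integer n is 211.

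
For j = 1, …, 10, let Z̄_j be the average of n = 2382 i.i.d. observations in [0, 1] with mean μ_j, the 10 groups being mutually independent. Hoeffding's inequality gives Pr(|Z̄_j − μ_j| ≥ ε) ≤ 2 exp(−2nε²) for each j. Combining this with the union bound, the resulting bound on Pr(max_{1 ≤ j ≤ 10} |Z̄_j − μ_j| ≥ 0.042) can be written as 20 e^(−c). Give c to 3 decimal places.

8.404

Union bound over the 10 events: Pr(max_{1 ≤ j ≤ 10} |Z̄_j − μ_j| ≥ 0.042) ≤ 10·2·exp(−2nε²) = 20 exp(−2·2382·0.042²).
So c = 2·2382·0.042² = 8.4037.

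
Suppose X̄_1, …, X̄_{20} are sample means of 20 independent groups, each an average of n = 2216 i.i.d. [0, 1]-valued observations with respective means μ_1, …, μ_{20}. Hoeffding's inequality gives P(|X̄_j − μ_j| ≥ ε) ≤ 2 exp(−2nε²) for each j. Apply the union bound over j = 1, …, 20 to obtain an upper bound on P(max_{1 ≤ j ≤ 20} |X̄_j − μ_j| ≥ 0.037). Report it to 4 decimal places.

0.0927

Per-experiment Hoeffding bound: 2·exp(−2·2216·0.037²) = 2·exp(−6.06741) = 0.0046343.
Union bound over 20 events: 20·0.0046343 = 0.09269.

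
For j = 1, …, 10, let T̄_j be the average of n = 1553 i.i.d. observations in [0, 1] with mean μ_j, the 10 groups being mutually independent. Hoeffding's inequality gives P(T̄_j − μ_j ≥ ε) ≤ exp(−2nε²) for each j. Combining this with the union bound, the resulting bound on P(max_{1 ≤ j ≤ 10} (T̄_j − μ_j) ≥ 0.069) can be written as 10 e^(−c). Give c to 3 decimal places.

14.788

Union bound over the 10 events: P(max_{1 ≤ j ≤ 10} (T̄_j − μ_j) ≥ 0.069) ≤ 10·exp(−2nε²) = 10 exp(−2·1553·0.069²).
So c = 2·1553·0.069² = 14.7877.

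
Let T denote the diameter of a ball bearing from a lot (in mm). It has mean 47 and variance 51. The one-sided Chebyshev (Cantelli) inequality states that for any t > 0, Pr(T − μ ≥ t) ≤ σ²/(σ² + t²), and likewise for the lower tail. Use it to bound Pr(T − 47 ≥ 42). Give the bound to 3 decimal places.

Here σ² = 51 and t = 42, so σ² + t² = 1815.
Cantelli's bound: 51/1815 = 0.0281.

0.028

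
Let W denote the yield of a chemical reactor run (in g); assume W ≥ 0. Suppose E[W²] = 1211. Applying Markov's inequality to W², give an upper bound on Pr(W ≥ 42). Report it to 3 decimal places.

0.687

Since W ≥ 0, the event {W ≥ 42} is the same as {W² ≥ 1764}.
Markov's inequality applied to W² gives Pr(W² ≥ 1764) ≤ E[W²]/1764 = 1211/1764 = 0.6865.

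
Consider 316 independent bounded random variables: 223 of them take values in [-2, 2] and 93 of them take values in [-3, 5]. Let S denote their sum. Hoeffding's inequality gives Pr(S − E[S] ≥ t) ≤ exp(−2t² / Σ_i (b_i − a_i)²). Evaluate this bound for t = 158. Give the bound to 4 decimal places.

0.0053

Σ(b_i − a_i)² = 223·4² + 93·8² = 9520.
Exponent = 2·158² / 9520 = 5.24454.
Bound = exp(−5.24454) = 0.00528.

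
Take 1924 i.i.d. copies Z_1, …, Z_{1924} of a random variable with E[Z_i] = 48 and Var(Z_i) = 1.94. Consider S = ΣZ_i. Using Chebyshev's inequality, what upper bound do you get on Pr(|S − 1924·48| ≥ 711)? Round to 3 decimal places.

0.007

Var(S) = n·Var(Z_i) = 1924·1.94 = 3732.56.
Chebyshev: Pr(|S − 1924·48| ≥ 711) ≤ Var(S)/711² = 3732.56/505521 = 0.0074.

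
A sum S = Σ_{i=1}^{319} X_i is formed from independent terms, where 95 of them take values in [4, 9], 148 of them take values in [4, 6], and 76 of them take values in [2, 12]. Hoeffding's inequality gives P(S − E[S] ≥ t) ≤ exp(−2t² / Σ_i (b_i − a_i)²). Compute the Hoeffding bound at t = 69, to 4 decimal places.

Σ(b_i − a_i)² = 95·5² + 148·2² + 76·10² = 10567.
Exponent = 2·69² / 10567 = 0.90111.
Bound = exp(−0.90111) = 0.40612.

0.4061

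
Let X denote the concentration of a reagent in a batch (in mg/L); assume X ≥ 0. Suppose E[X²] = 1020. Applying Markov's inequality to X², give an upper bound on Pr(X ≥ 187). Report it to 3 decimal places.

Since X ≥ 0, the event {X ≥ 187} is the same as {X² ≥ 34969}.
Markov's inequality applied to X² gives Pr(X² ≥ 34969) ≤ E[X²]/34969 = 1020/34969 = 0.0292.

0.029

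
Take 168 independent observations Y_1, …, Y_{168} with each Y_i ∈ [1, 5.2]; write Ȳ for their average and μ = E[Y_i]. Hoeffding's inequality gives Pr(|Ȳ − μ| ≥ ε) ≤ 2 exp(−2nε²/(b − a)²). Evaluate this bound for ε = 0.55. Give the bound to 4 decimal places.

0.0063

Exponent: 2nε²/(b − a)² = 2·168·0.55² / 4.2² = 5.76190.
Bound = 2·exp(−5.76190) = 0.00629.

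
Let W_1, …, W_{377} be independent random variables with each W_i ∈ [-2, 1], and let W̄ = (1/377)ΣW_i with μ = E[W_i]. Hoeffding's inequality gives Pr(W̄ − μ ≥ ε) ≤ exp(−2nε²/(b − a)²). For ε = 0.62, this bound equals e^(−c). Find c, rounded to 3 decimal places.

32.204

c = 2nε²/(b − a)² = 2·377·0.62² / 3² = 32.2042.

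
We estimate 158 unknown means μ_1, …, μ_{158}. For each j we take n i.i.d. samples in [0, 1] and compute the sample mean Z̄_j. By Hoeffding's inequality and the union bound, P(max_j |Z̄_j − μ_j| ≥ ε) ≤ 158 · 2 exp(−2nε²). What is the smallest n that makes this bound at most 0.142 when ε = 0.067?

Need 2·158·exp(−2nε²) ≤ 0.142, i.e. exp(−2nε²) ≤ 0.142/316.
So 2nε² ≥ ln(316/0.142) = 7.707670.
Hence n ≥ 7.707670/(2·0.067²) = 858.506.
The smallest integer n is 859.

859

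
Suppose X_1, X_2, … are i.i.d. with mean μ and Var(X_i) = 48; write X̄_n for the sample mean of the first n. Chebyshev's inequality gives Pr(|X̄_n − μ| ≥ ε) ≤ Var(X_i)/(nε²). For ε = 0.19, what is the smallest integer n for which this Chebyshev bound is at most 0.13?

10228

Require 48/(n·0.19²) ≤ 0.13, i.e. n ≥ 48/(0.13·0.19²) = 10227.999.
The smallest integer n is 10228.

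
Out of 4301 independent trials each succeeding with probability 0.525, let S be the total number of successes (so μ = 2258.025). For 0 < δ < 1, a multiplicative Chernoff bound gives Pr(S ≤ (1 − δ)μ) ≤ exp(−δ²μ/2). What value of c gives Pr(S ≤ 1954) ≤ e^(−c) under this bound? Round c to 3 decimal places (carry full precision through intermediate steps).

20.467

Write 1954 = (1 − δ)μ, so δ = 1 − 1954/2258.025 = 0.134642…
Then the exponent is δ²μ/2 = (μ − 1954)²/(2μ) = 20.467267.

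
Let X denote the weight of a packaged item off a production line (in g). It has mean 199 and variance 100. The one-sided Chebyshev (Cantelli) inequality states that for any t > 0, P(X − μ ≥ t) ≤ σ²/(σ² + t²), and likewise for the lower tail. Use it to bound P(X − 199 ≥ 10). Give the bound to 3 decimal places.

Here σ² = 100 and t = 10, so σ² + t² = 200.
Cantelli's bound: 100/200 = 0.5000.

0.500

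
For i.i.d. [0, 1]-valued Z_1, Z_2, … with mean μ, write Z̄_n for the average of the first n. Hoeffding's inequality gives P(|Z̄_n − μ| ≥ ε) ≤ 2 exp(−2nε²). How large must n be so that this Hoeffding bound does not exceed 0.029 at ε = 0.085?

Require 2·exp(−2nε²) ≤ 0.029, i.e. 2nε² ≥ ln(2/0.029) = 4.233607.
So n ≥ 4.233607 / (2·0.085²) = 292.983.
The smallest integer n is 293.

293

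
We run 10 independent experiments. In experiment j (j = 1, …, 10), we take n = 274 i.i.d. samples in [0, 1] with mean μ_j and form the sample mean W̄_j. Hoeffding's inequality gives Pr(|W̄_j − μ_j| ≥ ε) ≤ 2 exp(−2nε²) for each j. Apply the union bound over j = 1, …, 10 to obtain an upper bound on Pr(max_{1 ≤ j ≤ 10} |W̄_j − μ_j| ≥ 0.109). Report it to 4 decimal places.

0.0297

Per-experiment Hoeffding bound: 2·exp(−2·274·0.109²) = 2·exp(−6.51079) = 0.0029746.
Union bound over 10 events: 10·0.0029746 = 0.02975.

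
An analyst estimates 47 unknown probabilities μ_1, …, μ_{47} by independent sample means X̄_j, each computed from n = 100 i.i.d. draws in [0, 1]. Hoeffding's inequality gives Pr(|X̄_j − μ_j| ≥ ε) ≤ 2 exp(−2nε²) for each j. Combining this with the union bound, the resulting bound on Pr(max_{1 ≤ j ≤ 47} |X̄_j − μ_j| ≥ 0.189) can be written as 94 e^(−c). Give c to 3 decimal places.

Union bound over the 47 events: Pr(max_{1 ≤ j ≤ 47} |X̄_j − μ_j| ≥ 0.189) ≤ 47·2·exp(−2nε²) = 94 exp(−2·100·0.189²).
So c = 2·100·0.189² = 7.1442.

7.144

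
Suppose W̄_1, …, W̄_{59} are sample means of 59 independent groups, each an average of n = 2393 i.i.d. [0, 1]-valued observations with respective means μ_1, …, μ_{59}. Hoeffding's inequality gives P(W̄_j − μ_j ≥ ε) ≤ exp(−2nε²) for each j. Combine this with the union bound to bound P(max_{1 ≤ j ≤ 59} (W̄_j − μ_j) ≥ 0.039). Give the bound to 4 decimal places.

0.0407

Per-experiment Hoeffding bound: exp(−2·2393·0.039²) = exp(−7.27951) = 0.00068953.
Union bound over 59 events: 59·0.00068953 = 0.04068.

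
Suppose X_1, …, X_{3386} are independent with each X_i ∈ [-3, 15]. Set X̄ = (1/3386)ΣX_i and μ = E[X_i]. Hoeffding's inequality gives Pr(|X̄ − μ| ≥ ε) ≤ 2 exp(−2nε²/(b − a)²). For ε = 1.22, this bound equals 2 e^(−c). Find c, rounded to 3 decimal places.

c = 2nε²/(b − a)² = 2·3386·1.22² / 18² = 31.1094.

31.109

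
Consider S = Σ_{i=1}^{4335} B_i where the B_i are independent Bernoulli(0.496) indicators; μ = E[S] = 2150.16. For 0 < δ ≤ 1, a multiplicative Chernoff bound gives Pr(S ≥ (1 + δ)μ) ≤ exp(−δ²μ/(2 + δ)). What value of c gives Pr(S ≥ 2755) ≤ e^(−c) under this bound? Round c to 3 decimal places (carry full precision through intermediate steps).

74.581

Write 2755 = (1 + δ)μ, so δ = 2755/2150.16 − 1 = 0.2813…
Then the exponent is δ²μ/(2 + δ) = (2755 − μ)² / (μ·(2 + δ)) = 74.580936.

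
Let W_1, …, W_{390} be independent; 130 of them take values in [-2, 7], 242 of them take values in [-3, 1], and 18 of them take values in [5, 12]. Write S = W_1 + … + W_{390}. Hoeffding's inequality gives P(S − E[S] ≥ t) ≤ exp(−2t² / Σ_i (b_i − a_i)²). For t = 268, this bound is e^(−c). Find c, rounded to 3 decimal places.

9.399

Σ(b_i − a_i)² = 130·9² + 242·4² + 18·7² = 15284.
c = 2t² / 15284 = 2·268² / 15284 = 9.3986.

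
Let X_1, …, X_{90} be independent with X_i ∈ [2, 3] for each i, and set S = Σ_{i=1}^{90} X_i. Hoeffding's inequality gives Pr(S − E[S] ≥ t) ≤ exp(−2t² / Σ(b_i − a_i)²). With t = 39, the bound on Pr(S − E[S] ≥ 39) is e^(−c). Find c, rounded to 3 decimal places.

33.800

Σ(b_i − a_i)² = 90·(1)² = 90.
c = 2t²/90 = 2·39²/90 = 33.8000.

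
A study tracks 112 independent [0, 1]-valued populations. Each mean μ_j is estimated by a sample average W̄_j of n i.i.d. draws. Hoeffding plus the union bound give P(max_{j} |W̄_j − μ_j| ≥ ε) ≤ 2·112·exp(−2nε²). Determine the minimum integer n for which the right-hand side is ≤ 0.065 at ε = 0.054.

Need 2·112·exp(−2nε²) ≤ 0.065, i.e. exp(−2nε²) ≤ 0.065/224.
So 2nε² ≥ ln(224/0.065) = 8.145014.
Hence n ≥ 8.145014/(2·0.054²) = 1396.607.
The smallest integer n is 1397.

1397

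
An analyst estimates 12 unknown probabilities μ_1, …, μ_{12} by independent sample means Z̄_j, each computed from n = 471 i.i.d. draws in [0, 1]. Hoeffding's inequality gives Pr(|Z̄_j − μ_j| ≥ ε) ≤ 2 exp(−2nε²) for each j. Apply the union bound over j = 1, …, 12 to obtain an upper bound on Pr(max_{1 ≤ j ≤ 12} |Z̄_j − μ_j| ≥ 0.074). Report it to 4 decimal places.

0.1380

Per-experiment Hoeffding bound: 2·exp(−2·471·0.074²) = 2·exp(−5.15839) = 0.011502.
Union bound over 12 events: 12·0.011502 = 0.13802.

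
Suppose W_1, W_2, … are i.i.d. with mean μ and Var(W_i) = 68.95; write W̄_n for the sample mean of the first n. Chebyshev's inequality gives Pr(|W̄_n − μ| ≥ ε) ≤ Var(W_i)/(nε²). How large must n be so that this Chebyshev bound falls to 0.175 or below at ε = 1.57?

Require 68.95/(n·1.57²) ≤ 0.175, i.e. n ≥ 68.95/(0.175·1.57²) = 159.844.
The smallest integer n is 160.

160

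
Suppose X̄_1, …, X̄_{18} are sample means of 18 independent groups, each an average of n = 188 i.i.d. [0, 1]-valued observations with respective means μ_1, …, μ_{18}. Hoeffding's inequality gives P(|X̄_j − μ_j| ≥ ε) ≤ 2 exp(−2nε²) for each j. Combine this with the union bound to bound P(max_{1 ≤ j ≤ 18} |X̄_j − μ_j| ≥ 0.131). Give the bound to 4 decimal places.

0.0568

Per-experiment Hoeffding bound: 2·exp(−2·188·0.131²) = 2·exp(−6.45254) = 0.003153.
Union bound over 18 events: 18·0.003153 = 0.05675.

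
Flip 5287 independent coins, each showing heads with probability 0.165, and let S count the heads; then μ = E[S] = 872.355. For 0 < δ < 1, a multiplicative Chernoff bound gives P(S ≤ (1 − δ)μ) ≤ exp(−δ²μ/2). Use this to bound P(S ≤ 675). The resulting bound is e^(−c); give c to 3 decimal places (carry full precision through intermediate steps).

22.324

Write 675 = (1 − δ)μ, so δ = 1 − 675/872.355 = 0.2262324…
Then the exponent is δ²μ/2 = (μ − 675)²/(2μ) = 22.324052.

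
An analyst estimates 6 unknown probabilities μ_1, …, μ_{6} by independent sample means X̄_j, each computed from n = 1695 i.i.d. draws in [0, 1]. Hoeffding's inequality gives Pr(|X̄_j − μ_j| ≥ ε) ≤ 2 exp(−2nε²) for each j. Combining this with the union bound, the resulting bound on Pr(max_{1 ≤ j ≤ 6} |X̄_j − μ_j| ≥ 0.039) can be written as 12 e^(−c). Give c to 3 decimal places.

5.156

Union bound over the 6 events: Pr(max_{1 ≤ j ≤ 6} |X̄_j − μ_j| ≥ 0.039) ≤ 6·2·exp(−2nε²) = 12 exp(−2·1695·0.039²).
So c = 2·1695·0.039² = 5.1562.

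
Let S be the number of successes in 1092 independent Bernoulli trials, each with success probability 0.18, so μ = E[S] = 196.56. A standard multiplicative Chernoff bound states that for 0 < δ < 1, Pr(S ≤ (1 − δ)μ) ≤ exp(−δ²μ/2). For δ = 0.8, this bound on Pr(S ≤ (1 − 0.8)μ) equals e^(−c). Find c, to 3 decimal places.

c = δ²μ/2 = 0.8²·196.56/2 = 62.8992.

62.899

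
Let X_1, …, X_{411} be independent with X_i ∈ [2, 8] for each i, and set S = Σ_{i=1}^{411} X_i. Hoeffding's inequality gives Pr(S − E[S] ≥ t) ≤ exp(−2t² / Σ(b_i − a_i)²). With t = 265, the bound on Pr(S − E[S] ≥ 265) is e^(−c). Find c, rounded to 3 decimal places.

9.492

Σ(b_i − a_i)² = 411·(6)² = 14796.
c = 2t²/14796 = 2·265²/14796 = 9.4924.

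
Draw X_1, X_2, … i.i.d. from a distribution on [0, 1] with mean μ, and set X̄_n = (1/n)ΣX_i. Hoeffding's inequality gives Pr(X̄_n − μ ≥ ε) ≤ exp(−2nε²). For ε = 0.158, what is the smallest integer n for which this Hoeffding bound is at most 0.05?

Require exp(−2nε²) ≤ 0.05, i.e. 2nε² ≥ ln(1/0.05) = 2.995732.
So n ≥ 2.995732 / (2·0.158²) = 60.001.
The smallest integer n is 61.

61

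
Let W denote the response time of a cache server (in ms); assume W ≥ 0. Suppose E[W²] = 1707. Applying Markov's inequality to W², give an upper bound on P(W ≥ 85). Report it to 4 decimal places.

Since W ≥ 0, the event {W ≥ 85} is the same as {W² ≥ 7225}.
Markov's inequality applied to W² gives P(W² ≥ 7225) ≤ E[W²]/7225 = 1707/7225 = 0.2363.

0.2363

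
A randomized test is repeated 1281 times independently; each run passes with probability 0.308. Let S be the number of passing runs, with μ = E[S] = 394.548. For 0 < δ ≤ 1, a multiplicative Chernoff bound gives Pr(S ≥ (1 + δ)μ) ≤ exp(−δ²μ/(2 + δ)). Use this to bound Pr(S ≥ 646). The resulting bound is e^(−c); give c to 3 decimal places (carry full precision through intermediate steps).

60.764

Write 646 = (1 + δ)μ, so δ = 646/394.548 − 1 = 0.6373166…
Then the exponent is δ²μ/(2 + δ) = (646 − μ)² / (μ·(2 + δ)) = 60.764240.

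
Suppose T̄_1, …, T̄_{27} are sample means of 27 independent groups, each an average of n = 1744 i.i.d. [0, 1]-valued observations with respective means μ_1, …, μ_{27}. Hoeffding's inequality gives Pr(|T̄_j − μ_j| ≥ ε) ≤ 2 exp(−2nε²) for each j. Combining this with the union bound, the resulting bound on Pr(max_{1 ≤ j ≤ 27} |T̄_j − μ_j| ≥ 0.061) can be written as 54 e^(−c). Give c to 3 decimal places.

Union bound over the 27 events: Pr(max_{1 ≤ j ≤ 27} |T̄_j − μ_j| ≥ 0.061) ≤ 27·2·exp(−2nε²) = 54 exp(−2·1744·0.061²).
So c = 2·1744·0.061² = 12.9788.

12.979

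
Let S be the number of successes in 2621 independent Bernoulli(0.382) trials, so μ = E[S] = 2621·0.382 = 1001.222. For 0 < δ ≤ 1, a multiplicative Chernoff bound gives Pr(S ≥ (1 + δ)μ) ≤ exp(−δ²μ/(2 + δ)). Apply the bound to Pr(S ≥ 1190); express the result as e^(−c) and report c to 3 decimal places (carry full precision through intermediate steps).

Write 1190 = (1 + δ)μ, so δ = 1190/1001.222 − 1 = 0.1885476…
Then the exponent is δ²μ/(2 + δ) = (1190 − μ)² / (μ·(2 + δ)) = 16.263589.

16.264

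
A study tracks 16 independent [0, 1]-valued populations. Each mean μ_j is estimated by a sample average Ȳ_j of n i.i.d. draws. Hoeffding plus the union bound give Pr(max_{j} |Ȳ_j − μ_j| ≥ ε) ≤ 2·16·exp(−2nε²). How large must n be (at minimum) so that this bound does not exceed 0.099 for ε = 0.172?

Need 2·16·exp(−2nε²) ≤ 0.099, i.e. exp(−2nε²) ≤ 0.099/32.
So 2nε² ≥ ln(32/0.099) = 5.778371.
Hence n ≥ 5.778371/(2·0.172²) = 97.660.
The smallest integer n is 98.

98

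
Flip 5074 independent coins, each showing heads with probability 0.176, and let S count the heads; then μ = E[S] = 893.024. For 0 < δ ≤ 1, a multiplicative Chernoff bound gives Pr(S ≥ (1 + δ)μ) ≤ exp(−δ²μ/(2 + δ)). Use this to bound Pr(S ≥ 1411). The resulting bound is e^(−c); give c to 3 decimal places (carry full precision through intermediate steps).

116.448

Write 1411 = (1 + δ)μ, so δ = 1411/893.024 − 1 = 0.5800247…
Then the exponent is δ²μ/(2 + δ) = (1411 − μ)² / (μ·(2 + δ)) = 116.448065.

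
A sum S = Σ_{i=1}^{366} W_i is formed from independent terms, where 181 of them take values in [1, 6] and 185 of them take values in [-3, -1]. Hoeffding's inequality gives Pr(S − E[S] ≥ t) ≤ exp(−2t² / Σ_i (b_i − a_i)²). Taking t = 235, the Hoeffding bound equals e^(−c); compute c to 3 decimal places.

20.978

Σ(b_i − a_i)² = 181·5² + 185·2² = 5265.
c = 2t² / 5265 = 2·235² / 5265 = 20.9782.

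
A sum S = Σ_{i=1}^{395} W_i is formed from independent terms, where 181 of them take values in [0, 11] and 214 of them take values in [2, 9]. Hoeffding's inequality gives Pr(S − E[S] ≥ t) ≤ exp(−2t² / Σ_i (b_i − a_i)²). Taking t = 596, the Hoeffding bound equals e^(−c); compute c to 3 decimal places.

21.936

Σ(b_i − a_i)² = 181·11² + 214·7² = 32387.
c = 2t² / 32387 = 2·596² / 32387 = 21.9357.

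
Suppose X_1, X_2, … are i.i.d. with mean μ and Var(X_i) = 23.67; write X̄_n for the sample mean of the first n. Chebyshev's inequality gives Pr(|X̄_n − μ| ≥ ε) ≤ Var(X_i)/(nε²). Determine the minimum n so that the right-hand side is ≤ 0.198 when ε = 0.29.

Require 23.67/(n·0.29²) ≤ 0.198, i.e. n ≥ 23.67/(0.198·0.29²) = 1421.468.
The smallest integer n is 1422.

1422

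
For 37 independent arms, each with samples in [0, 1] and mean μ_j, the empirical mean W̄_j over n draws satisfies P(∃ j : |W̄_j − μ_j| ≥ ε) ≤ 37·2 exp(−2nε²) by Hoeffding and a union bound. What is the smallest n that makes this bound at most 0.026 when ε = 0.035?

3247

Need 2·37·exp(−2nε²) ≤ 0.026, i.e. exp(−2nε²) ≤ 0.026/74.
So 2nε² ≥ ln(74/0.026) = 7.953724.
Hence n ≥ 7.953724/(2·0.035²) = 3246.418.
The smallest integer n is 3247.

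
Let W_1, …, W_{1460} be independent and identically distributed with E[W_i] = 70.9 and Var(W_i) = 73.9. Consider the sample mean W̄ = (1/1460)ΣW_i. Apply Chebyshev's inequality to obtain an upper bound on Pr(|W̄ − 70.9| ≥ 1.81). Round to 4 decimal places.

Var(W̄) = Var(W_i)/n = 73.9/1460 = 0.050616.
Chebyshev: Pr(|W̄ − 70.9| ≥ 1.81) ≤ Var(W̄)/(1.81)² = 73.9/(1460·1.81²) = 0.0155.

0.0155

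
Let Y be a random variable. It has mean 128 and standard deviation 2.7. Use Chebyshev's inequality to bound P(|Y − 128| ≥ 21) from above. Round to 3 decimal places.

Chebyshev: P(|Y − μ| ≥ t) ≤ Var(Y)/t².
Var(Y) = σ² = 2.7² = 7.29.
Bound = 7.29 / 441 = 0.0165.

0.017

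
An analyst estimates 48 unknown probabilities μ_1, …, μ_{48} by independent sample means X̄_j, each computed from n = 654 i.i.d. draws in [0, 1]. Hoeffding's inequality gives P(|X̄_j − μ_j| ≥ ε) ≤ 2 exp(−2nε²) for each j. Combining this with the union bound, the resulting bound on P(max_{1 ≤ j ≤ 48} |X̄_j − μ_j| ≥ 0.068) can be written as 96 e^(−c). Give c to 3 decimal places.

Union bound over the 48 events: P(max_{1 ≤ j ≤ 48} |X̄_j − μ_j| ≥ 0.068) ≤ 48·2·exp(−2nε²) = 96 exp(−2·654·0.068²).
So c = 2·654·0.068² = 6.0482.

6.048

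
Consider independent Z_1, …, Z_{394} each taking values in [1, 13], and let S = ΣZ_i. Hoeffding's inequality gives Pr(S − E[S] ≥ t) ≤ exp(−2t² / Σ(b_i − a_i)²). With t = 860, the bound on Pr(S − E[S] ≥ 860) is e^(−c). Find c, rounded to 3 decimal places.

26.072

Σ(b_i − a_i)² = 394·(12)² = 56736.
c = 2t²/56736 = 2·860²/56736 = 26.0716.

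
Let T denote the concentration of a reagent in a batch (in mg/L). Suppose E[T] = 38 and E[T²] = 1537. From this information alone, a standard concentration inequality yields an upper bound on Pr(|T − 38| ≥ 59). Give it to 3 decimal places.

The first two moments determine the variance, so Chebyshev's inequality is the sharpest standard bound available.
Var(T) = E[T²] − (E[T])² = 1537 − 1444 = 93.
Chebyshev's inequality: Pr(|T − μ| ≥ t) ≤ Var(T)/t² = 93/3481 = 0.0267.

0.027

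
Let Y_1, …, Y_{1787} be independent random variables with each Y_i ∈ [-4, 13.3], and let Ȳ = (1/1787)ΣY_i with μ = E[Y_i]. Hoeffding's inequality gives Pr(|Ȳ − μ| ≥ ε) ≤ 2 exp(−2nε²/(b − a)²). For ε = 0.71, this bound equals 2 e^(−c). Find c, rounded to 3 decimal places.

6.020

c = 2nε²/(b − a)² = 2·1787·0.71² / 17.3² = 6.0198.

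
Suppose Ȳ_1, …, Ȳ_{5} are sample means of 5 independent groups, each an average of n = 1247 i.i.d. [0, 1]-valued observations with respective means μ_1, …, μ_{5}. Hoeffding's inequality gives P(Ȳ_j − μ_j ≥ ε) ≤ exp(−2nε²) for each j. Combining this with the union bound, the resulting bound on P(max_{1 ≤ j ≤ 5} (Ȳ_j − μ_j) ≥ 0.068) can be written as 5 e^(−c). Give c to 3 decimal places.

Union bound over the 5 events: P(max_{1 ≤ j ≤ 5} (Ȳ_j − μ_j) ≥ 0.068) ≤ 5·exp(−2nε²) = 5 exp(−2·1247·0.068²).
So c = 2·1247·0.068² = 11.5323.

11.532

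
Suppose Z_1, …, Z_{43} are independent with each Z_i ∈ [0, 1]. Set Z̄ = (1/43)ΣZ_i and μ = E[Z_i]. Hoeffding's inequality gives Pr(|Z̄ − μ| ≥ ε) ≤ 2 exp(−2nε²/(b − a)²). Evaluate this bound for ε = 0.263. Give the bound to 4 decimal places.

Exponent: 2nε²/(b − a)² = 2·43·0.263² / 1² = 5.94853.
Bound = 2·exp(−5.94853) = 0.00522.

0.0052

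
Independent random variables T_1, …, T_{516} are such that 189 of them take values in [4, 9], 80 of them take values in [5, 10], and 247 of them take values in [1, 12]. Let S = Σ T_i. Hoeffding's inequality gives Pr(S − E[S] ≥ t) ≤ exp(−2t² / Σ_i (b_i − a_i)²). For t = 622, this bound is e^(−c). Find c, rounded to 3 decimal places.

Σ(b_i − a_i)² = 189·5² + 80·5² + 247·11² = 36612.
c = 2t² / 36612 = 2·622² / 36612 = 21.1343.

21.134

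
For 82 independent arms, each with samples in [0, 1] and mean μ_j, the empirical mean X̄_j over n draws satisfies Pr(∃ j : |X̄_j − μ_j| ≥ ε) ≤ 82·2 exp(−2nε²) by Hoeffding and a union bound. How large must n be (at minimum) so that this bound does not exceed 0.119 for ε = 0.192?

99

Need 2·82·exp(−2nε²) ≤ 0.119, i.e. exp(−2nε²) ≤ 0.119/164.
So 2nε² ≥ ln(164/0.119) = 7.228498.
Hence n ≥ 7.228498/(2·0.192²) = 98.043.
The smallest integer n is 99.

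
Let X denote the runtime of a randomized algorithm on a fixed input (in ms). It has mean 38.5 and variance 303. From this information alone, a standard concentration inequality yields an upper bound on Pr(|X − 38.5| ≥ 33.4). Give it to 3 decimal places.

Mean and variance are known, so Chebyshev's inequality applies.
Chebyshev: Pr(|X − μ| ≥ t) ≤ Var(X)/t².
Bound = 303 / 1115.56 = 0.2716.

0.272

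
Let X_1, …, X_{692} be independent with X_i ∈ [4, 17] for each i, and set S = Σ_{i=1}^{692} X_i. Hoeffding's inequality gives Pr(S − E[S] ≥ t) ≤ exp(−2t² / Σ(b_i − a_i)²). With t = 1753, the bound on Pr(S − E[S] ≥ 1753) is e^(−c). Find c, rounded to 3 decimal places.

52.553

Σ(b_i − a_i)² = 692·(13)² = 116948.
c = 2t²/116948 = 2·1753²/116948 = 52.5534.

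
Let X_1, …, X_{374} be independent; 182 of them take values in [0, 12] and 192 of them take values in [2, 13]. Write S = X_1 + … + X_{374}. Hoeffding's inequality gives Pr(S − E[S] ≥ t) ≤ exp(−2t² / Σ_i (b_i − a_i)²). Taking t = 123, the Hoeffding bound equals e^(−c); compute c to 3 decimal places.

Σ(b_i − a_i)² = 182·12² + 192·11² = 49440.
c = 2t² / 49440 = 2·123² / 49440 = 0.6120.

0.612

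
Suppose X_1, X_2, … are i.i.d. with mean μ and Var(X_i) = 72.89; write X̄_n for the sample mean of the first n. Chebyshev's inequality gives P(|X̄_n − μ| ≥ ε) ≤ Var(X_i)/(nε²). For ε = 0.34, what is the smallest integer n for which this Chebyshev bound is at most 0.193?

3268

Require 72.89/(n·0.34²) ≤ 0.193, i.e. n ≥ 72.89/(0.193·0.34²) = 3267.028.
The smallest integer n is 3268.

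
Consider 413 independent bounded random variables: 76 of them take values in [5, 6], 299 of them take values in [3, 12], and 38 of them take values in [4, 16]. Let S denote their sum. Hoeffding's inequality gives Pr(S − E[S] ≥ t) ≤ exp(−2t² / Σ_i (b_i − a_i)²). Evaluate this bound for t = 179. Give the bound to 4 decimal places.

0.1162

Σ(b_i − a_i)² = 76·1² + 299·9² + 38·12² = 29767.
Exponent = 2·179² / 29767 = 2.15279.
Bound = exp(−2.15279) = 0.11616.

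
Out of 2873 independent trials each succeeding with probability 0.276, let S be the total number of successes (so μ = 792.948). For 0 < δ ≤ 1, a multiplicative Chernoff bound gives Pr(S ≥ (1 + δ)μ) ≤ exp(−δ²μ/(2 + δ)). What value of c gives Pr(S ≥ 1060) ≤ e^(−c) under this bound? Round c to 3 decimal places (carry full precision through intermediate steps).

Write 1060 = (1 + δ)μ, so δ = 1060/792.948 − 1 = 0.3367837…
Then the exponent is δ²μ/(2 + δ) = (1060 − μ)² / (μ·(2 + δ)) = 38.488274.

38.488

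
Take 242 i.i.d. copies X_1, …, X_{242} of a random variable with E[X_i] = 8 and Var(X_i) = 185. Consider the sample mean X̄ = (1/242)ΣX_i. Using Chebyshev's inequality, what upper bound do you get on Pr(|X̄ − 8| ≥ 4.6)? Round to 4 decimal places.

0.0361

Var(X̄) = Var(X_i)/n = 185/242 = 0.76446.
Chebyshev: Pr(|X̄ − 8| ≥ 4.6) ≤ Var(X̄)/(4.6)² = 185/(242·4.6²) = 0.0361.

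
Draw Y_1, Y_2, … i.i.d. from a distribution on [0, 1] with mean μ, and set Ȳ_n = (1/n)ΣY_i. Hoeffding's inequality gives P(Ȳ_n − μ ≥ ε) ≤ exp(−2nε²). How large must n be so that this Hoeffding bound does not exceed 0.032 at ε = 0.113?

Require exp(−2nε²) ≤ 0.032, i.e. 2nε² ≥ ln(1/0.032) = 3.442019.
So n ≥ 3.442019 / (2·0.113²) = 134.780.
The smallest integer n is 135.

135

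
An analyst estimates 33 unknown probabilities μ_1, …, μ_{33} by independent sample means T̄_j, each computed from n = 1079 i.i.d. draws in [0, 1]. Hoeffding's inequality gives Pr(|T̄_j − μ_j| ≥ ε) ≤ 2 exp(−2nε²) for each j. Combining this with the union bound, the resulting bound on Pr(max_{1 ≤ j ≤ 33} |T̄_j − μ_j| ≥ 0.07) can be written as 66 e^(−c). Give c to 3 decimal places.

Union bound over the 33 events: Pr(max_{1 ≤ j ≤ 33} |T̄_j − μ_j| ≥ 0.07) ≤ 33·2·exp(−2nε²) = 66 exp(−2·1079·0.07²).
So c = 2·1079·0.07² = 10.5742.

10.574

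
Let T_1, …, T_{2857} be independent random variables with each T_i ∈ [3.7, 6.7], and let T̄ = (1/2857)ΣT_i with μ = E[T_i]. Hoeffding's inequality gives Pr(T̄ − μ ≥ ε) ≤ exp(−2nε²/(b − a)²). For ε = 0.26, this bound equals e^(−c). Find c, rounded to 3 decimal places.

42.918

c = 2nε²/(b − a)² = 2·2857·0.26² / 3² = 42.9185.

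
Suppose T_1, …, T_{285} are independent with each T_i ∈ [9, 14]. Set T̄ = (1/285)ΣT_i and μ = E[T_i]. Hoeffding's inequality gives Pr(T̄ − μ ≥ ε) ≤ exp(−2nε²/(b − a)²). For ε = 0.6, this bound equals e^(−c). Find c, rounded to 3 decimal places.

c = 2nε²/(b − a)² = 2·285·0.6² / 5² = 8.2080.

8.208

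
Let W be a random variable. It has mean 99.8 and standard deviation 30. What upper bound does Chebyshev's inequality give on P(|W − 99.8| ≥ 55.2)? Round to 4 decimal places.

Chebyshev: P(|W − μ| ≥ t) ≤ Var(W)/t².
Var(W) = σ² = 30² = 900.
Bound = 900 / 3047.04 = 0.2954.

0.2954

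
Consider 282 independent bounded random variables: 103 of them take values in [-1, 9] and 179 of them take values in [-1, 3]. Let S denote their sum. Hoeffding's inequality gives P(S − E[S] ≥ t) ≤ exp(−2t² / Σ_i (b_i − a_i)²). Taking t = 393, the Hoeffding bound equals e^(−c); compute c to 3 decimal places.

Σ(b_i − a_i)² = 103·10² + 179·4² = 13164.
c = 2t² / 13164 = 2·393² / 13164 = 23.4654.

23.465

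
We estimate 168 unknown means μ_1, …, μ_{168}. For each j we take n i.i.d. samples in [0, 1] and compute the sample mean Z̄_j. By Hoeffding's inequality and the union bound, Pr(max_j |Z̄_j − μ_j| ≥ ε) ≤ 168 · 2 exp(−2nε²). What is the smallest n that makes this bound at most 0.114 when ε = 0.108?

343

Need 2·168·exp(−2nε²) ≤ 0.114, i.e. exp(−2nε²) ≤ 0.114/336.
So 2nε² ≥ ln(336/0.114) = 7.988668.
Hence n ≥ 7.988668/(2·0.108²) = 342.450.
The smallest integer n is 343.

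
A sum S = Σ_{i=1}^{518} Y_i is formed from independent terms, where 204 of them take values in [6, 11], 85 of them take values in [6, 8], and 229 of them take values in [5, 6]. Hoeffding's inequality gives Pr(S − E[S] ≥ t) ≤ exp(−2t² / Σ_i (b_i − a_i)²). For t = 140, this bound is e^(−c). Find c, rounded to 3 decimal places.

Σ(b_i − a_i)² = 204·5² + 85·2² + 229·1² = 5669.
c = 2t² / 5669 = 2·140² / 5669 = 6.9148.

6.915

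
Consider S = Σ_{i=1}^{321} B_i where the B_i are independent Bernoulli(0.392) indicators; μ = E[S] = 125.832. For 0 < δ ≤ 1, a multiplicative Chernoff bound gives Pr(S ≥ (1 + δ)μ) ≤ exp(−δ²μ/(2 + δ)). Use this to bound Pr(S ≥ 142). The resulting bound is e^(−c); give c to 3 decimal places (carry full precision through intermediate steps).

Write 142 = (1 + δ)μ, so δ = 142/125.832 − 1 = 0.1284888…
Then the exponent is δ²μ/(2 + δ) = (142 − μ)² / (μ·(2 + δ)) = 0.976001.

0.976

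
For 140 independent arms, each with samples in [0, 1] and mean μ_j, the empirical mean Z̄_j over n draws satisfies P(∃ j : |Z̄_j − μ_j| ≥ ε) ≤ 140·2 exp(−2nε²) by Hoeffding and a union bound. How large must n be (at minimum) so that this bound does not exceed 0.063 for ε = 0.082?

625

Need 2·140·exp(−2nε²) ≤ 0.063, i.e. exp(−2nε²) ≤ 0.063/280.
So 2nε² ≥ ln(280/0.063) = 8.399410.
Hence n ≥ 8.399410/(2·0.082²) = 624.584.
The smallest integer n is 625.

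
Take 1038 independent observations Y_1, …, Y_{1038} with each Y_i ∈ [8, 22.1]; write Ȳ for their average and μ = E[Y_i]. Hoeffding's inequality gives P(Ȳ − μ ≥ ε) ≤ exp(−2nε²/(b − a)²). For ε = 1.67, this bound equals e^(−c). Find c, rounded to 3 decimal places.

29.122

c = 2nε²/(b − a)² = 2·1038·1.67² / 14.1² = 29.1221.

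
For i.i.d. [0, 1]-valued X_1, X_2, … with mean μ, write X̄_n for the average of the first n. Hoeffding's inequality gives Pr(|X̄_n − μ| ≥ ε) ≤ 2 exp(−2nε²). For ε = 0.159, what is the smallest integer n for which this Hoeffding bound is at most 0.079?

Require 2·exp(−2nε²) ≤ 0.079, i.e. 2nε² ≥ ln(2/0.079) = 3.231455.
So n ≥ 3.231455 / (2·0.159²) = 63.911.
The smallest integer n is 64.

64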